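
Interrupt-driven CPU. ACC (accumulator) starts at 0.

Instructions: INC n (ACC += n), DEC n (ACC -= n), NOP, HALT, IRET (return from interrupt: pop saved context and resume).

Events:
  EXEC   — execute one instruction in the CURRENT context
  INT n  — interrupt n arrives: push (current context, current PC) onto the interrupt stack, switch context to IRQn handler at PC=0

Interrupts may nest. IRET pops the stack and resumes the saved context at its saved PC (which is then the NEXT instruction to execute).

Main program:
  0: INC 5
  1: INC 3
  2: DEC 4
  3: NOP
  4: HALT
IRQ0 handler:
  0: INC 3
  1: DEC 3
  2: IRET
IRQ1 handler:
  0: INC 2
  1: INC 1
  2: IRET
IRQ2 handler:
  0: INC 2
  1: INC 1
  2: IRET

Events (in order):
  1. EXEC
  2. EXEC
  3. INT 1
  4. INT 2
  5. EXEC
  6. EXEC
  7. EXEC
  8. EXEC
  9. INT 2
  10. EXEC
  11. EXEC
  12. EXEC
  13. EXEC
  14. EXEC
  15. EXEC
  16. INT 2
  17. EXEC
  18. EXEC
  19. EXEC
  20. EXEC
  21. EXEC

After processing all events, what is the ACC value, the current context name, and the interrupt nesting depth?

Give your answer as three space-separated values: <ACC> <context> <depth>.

Event 1 (EXEC): [MAIN] PC=0: INC 5 -> ACC=5
Event 2 (EXEC): [MAIN] PC=1: INC 3 -> ACC=8
Event 3 (INT 1): INT 1 arrives: push (MAIN, PC=2), enter IRQ1 at PC=0 (depth now 1)
Event 4 (INT 2): INT 2 arrives: push (IRQ1, PC=0), enter IRQ2 at PC=0 (depth now 2)
Event 5 (EXEC): [IRQ2] PC=0: INC 2 -> ACC=10
Event 6 (EXEC): [IRQ2] PC=1: INC 1 -> ACC=11
Event 7 (EXEC): [IRQ2] PC=2: IRET -> resume IRQ1 at PC=0 (depth now 1)
Event 8 (EXEC): [IRQ1] PC=0: INC 2 -> ACC=13
Event 9 (INT 2): INT 2 arrives: push (IRQ1, PC=1), enter IRQ2 at PC=0 (depth now 2)
Event 10 (EXEC): [IRQ2] PC=0: INC 2 -> ACC=15
Event 11 (EXEC): [IRQ2] PC=1: INC 1 -> ACC=16
Event 12 (EXEC): [IRQ2] PC=2: IRET -> resume IRQ1 at PC=1 (depth now 1)
Event 13 (EXEC): [IRQ1] PC=1: INC 1 -> ACC=17
Event 14 (EXEC): [IRQ1] PC=2: IRET -> resume MAIN at PC=2 (depth now 0)
Event 15 (EXEC): [MAIN] PC=2: DEC 4 -> ACC=13
Event 16 (INT 2): INT 2 arrives: push (MAIN, PC=3), enter IRQ2 at PC=0 (depth now 1)
Event 17 (EXEC): [IRQ2] PC=0: INC 2 -> ACC=15
Event 18 (EXEC): [IRQ2] PC=1: INC 1 -> ACC=16
Event 19 (EXEC): [IRQ2] PC=2: IRET -> resume MAIN at PC=3 (depth now 0)
Event 20 (EXEC): [MAIN] PC=3: NOP
Event 21 (EXEC): [MAIN] PC=4: HALT

Answer: 16 MAIN 0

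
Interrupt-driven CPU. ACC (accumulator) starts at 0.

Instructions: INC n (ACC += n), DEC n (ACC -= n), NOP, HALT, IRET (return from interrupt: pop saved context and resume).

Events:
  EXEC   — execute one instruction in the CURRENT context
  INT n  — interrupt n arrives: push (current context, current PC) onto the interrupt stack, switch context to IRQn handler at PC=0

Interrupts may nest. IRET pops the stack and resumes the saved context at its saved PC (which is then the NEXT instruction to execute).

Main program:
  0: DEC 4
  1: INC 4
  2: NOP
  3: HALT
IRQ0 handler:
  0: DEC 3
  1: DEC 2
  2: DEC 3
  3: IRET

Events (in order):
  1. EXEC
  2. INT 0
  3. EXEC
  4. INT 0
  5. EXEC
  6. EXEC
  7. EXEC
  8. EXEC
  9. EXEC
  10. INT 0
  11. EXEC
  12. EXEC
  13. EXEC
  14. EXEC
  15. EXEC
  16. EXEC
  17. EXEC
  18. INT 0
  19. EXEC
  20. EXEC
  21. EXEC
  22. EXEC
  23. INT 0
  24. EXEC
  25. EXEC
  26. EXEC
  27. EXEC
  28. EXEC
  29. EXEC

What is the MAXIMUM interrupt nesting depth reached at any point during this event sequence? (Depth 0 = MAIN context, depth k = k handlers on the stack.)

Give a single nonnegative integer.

Event 1 (EXEC): [MAIN] PC=0: DEC 4 -> ACC=-4 [depth=0]
Event 2 (INT 0): INT 0 arrives: push (MAIN, PC=1), enter IRQ0 at PC=0 (depth now 1) [depth=1]
Event 3 (EXEC): [IRQ0] PC=0: DEC 3 -> ACC=-7 [depth=1]
Event 4 (INT 0): INT 0 arrives: push (IRQ0, PC=1), enter IRQ0 at PC=0 (depth now 2) [depth=2]
Event 5 (EXEC): [IRQ0] PC=0: DEC 3 -> ACC=-10 [depth=2]
Event 6 (EXEC): [IRQ0] PC=1: DEC 2 -> ACC=-12 [depth=2]
Event 7 (EXEC): [IRQ0] PC=2: DEC 3 -> ACC=-15 [depth=2]
Event 8 (EXEC): [IRQ0] PC=3: IRET -> resume IRQ0 at PC=1 (depth now 1) [depth=1]
Event 9 (EXEC): [IRQ0] PC=1: DEC 2 -> ACC=-17 [depth=1]
Event 10 (INT 0): INT 0 arrives: push (IRQ0, PC=2), enter IRQ0 at PC=0 (depth now 2) [depth=2]
Event 11 (EXEC): [IRQ0] PC=0: DEC 3 -> ACC=-20 [depth=2]
Event 12 (EXEC): [IRQ0] PC=1: DEC 2 -> ACC=-22 [depth=2]
Event 13 (EXEC): [IRQ0] PC=2: DEC 3 -> ACC=-25 [depth=2]
Event 14 (EXEC): [IRQ0] PC=3: IRET -> resume IRQ0 at PC=2 (depth now 1) [depth=1]
Event 15 (EXEC): [IRQ0] PC=2: DEC 3 -> ACC=-28 [depth=1]
Event 16 (EXEC): [IRQ0] PC=3: IRET -> resume MAIN at PC=1 (depth now 0) [depth=0]
Event 17 (EXEC): [MAIN] PC=1: INC 4 -> ACC=-24 [depth=0]
Event 18 (INT 0): INT 0 arrives: push (MAIN, PC=2), enter IRQ0 at PC=0 (depth now 1) [depth=1]
Event 19 (EXEC): [IRQ0] PC=0: DEC 3 -> ACC=-27 [depth=1]
Event 20 (EXEC): [IRQ0] PC=1: DEC 2 -> ACC=-29 [depth=1]
Event 21 (EXEC): [IRQ0] PC=2: DEC 3 -> ACC=-32 [depth=1]
Event 22 (EXEC): [IRQ0] PC=3: IRET -> resume MAIN at PC=2 (depth now 0) [depth=0]
Event 23 (INT 0): INT 0 arrives: push (MAIN, PC=2), enter IRQ0 at PC=0 (depth now 1) [depth=1]
Event 24 (EXEC): [IRQ0] PC=0: DEC 3 -> ACC=-35 [depth=1]
Event 25 (EXEC): [IRQ0] PC=1: DEC 2 -> ACC=-37 [depth=1]
Event 26 (EXEC): [IRQ0] PC=2: DEC 3 -> ACC=-40 [depth=1]
Event 27 (EXEC): [IRQ0] PC=3: IRET -> resume MAIN at PC=2 (depth now 0) [depth=0]
Event 28 (EXEC): [MAIN] PC=2: NOP [depth=0]
Event 29 (EXEC): [MAIN] PC=3: HALT [depth=0]
Max depth observed: 2

Answer: 2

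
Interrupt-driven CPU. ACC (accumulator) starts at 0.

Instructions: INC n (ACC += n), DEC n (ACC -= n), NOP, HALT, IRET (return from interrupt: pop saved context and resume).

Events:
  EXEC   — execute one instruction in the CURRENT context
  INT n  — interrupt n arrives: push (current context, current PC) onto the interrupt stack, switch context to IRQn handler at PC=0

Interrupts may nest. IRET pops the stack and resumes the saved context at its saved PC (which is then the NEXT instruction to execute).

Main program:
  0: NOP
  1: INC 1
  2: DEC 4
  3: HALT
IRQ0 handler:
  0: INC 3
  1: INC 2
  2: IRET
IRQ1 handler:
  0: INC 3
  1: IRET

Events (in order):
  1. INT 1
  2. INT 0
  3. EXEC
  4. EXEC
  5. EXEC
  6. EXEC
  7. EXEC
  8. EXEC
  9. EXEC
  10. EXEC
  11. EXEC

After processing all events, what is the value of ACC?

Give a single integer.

Answer: 5

Derivation:
Event 1 (INT 1): INT 1 arrives: push (MAIN, PC=0), enter IRQ1 at PC=0 (depth now 1)
Event 2 (INT 0): INT 0 arrives: push (IRQ1, PC=0), enter IRQ0 at PC=0 (depth now 2)
Event 3 (EXEC): [IRQ0] PC=0: INC 3 -> ACC=3
Event 4 (EXEC): [IRQ0] PC=1: INC 2 -> ACC=5
Event 5 (EXEC): [IRQ0] PC=2: IRET -> resume IRQ1 at PC=0 (depth now 1)
Event 6 (EXEC): [IRQ1] PC=0: INC 3 -> ACC=8
Event 7 (EXEC): [IRQ1] PC=1: IRET -> resume MAIN at PC=0 (depth now 0)
Event 8 (EXEC): [MAIN] PC=0: NOP
Event 9 (EXEC): [MAIN] PC=1: INC 1 -> ACC=9
Event 10 (EXEC): [MAIN] PC=2: DEC 4 -> ACC=5
Event 11 (EXEC): [MAIN] PC=3: HALT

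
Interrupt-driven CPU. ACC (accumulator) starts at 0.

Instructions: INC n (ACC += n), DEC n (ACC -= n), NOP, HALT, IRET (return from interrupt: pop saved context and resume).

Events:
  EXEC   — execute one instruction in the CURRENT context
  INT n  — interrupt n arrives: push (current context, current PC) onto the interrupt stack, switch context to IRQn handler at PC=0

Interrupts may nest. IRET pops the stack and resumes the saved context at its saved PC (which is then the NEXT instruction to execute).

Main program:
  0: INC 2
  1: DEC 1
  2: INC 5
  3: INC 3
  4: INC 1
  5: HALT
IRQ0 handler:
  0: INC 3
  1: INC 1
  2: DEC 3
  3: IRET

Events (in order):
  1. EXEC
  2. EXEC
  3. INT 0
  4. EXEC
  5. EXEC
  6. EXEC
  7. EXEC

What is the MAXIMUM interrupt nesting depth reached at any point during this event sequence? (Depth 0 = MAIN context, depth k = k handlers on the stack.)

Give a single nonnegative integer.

Answer: 1

Derivation:
Event 1 (EXEC): [MAIN] PC=0: INC 2 -> ACC=2 [depth=0]
Event 2 (EXEC): [MAIN] PC=1: DEC 1 -> ACC=1 [depth=0]
Event 3 (INT 0): INT 0 arrives: push (MAIN, PC=2), enter IRQ0 at PC=0 (depth now 1) [depth=1]
Event 4 (EXEC): [IRQ0] PC=0: INC 3 -> ACC=4 [depth=1]
Event 5 (EXEC): [IRQ0] PC=1: INC 1 -> ACC=5 [depth=1]
Event 6 (EXEC): [IRQ0] PC=2: DEC 3 -> ACC=2 [depth=1]
Event 7 (EXEC): [IRQ0] PC=3: IRET -> resume MAIN at PC=2 (depth now 0) [depth=0]
Max depth observed: 1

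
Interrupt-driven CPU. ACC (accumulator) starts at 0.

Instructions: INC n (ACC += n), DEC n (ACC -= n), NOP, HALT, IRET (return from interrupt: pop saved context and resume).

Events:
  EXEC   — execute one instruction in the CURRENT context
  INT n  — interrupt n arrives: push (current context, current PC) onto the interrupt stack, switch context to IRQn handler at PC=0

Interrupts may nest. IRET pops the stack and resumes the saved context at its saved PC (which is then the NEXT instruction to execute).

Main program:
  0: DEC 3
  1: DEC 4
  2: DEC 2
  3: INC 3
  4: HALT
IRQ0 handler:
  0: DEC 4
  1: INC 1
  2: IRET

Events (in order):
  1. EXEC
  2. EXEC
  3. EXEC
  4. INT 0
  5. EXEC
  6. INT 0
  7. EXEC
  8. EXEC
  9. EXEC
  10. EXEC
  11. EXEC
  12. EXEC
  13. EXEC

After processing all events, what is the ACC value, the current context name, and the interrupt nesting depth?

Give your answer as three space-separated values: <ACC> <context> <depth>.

Answer: -12 MAIN 0

Derivation:
Event 1 (EXEC): [MAIN] PC=0: DEC 3 -> ACC=-3
Event 2 (EXEC): [MAIN] PC=1: DEC 4 -> ACC=-7
Event 3 (EXEC): [MAIN] PC=2: DEC 2 -> ACC=-9
Event 4 (INT 0): INT 0 arrives: push (MAIN, PC=3), enter IRQ0 at PC=0 (depth now 1)
Event 5 (EXEC): [IRQ0] PC=0: DEC 4 -> ACC=-13
Event 6 (INT 0): INT 0 arrives: push (IRQ0, PC=1), enter IRQ0 at PC=0 (depth now 2)
Event 7 (EXEC): [IRQ0] PC=0: DEC 4 -> ACC=-17
Event 8 (EXEC): [IRQ0] PC=1: INC 1 -> ACC=-16
Event 9 (EXEC): [IRQ0] PC=2: IRET -> resume IRQ0 at PC=1 (depth now 1)
Event 10 (EXEC): [IRQ0] PC=1: INC 1 -> ACC=-15
Event 11 (EXEC): [IRQ0] PC=2: IRET -> resume MAIN at PC=3 (depth now 0)
Event 12 (EXEC): [MAIN] PC=3: INC 3 -> ACC=-12
Event 13 (EXEC): [MAIN] PC=4: HALT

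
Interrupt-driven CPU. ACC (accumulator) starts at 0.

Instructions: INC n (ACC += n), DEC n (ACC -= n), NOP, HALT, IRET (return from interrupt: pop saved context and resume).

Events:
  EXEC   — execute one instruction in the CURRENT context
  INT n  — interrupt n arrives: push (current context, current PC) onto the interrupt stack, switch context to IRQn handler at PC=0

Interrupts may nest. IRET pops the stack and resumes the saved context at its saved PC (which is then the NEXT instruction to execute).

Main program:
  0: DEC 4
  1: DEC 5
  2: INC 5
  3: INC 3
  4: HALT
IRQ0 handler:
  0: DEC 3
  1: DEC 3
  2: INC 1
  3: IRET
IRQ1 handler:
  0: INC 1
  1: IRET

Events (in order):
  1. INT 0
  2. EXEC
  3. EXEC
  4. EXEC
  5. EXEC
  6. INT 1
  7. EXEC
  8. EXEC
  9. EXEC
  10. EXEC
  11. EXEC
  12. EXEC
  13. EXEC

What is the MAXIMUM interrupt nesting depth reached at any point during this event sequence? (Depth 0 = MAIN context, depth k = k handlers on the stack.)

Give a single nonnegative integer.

Answer: 1

Derivation:
Event 1 (INT 0): INT 0 arrives: push (MAIN, PC=0), enter IRQ0 at PC=0 (depth now 1) [depth=1]
Event 2 (EXEC): [IRQ0] PC=0: DEC 3 -> ACC=-3 [depth=1]
Event 3 (EXEC): [IRQ0] PC=1: DEC 3 -> ACC=-6 [depth=1]
Event 4 (EXEC): [IRQ0] PC=2: INC 1 -> ACC=-5 [depth=1]
Event 5 (EXEC): [IRQ0] PC=3: IRET -> resume MAIN at PC=0 (depth now 0) [depth=0]
Event 6 (INT 1): INT 1 arrives: push (MAIN, PC=0), enter IRQ1 at PC=0 (depth now 1) [depth=1]
Event 7 (EXEC): [IRQ1] PC=0: INC 1 -> ACC=-4 [depth=1]
Event 8 (EXEC): [IRQ1] PC=1: IRET -> resume MAIN at PC=0 (depth now 0) [depth=0]
Event 9 (EXEC): [MAIN] PC=0: DEC 4 -> ACC=-8 [depth=0]
Event 10 (EXEC): [MAIN] PC=1: DEC 5 -> ACC=-13 [depth=0]
Event 11 (EXEC): [MAIN] PC=2: INC 5 -> ACC=-8 [depth=0]
Event 12 (EXEC): [MAIN] PC=3: INC 3 -> ACC=-5 [depth=0]
Event 13 (EXEC): [MAIN] PC=4: HALT [depth=0]
Max depth observed: 1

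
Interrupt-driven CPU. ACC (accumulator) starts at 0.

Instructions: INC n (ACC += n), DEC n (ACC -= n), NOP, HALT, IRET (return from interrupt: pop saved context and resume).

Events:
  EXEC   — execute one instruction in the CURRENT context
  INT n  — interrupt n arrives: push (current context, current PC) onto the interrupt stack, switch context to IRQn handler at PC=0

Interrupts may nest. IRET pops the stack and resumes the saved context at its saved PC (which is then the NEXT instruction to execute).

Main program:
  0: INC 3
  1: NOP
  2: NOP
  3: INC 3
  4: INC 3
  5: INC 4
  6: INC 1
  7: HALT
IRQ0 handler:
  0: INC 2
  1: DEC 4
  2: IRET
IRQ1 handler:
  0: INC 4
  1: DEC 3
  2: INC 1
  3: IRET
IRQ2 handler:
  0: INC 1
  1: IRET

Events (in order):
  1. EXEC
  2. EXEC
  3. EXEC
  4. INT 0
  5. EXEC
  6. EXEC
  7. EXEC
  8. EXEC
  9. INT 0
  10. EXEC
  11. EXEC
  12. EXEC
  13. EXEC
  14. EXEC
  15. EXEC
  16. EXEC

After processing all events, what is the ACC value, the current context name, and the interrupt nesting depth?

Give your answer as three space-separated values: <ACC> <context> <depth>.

Event 1 (EXEC): [MAIN] PC=0: INC 3 -> ACC=3
Event 2 (EXEC): [MAIN] PC=1: NOP
Event 3 (EXEC): [MAIN] PC=2: NOP
Event 4 (INT 0): INT 0 arrives: push (MAIN, PC=3), enter IRQ0 at PC=0 (depth now 1)
Event 5 (EXEC): [IRQ0] PC=0: INC 2 -> ACC=5
Event 6 (EXEC): [IRQ0] PC=1: DEC 4 -> ACC=1
Event 7 (EXEC): [IRQ0] PC=2: IRET -> resume MAIN at PC=3 (depth now 0)
Event 8 (EXEC): [MAIN] PC=3: INC 3 -> ACC=4
Event 9 (INT 0): INT 0 arrives: push (MAIN, PC=4), enter IRQ0 at PC=0 (depth now 1)
Event 10 (EXEC): [IRQ0] PC=0: INC 2 -> ACC=6
Event 11 (EXEC): [IRQ0] PC=1: DEC 4 -> ACC=2
Event 12 (EXEC): [IRQ0] PC=2: IRET -> resume MAIN at PC=4 (depth now 0)
Event 13 (EXEC): [MAIN] PC=4: INC 3 -> ACC=5
Event 14 (EXEC): [MAIN] PC=5: INC 4 -> ACC=9
Event 15 (EXEC): [MAIN] PC=6: INC 1 -> ACC=10
Event 16 (EXEC): [MAIN] PC=7: HALT

Answer: 10 MAIN 0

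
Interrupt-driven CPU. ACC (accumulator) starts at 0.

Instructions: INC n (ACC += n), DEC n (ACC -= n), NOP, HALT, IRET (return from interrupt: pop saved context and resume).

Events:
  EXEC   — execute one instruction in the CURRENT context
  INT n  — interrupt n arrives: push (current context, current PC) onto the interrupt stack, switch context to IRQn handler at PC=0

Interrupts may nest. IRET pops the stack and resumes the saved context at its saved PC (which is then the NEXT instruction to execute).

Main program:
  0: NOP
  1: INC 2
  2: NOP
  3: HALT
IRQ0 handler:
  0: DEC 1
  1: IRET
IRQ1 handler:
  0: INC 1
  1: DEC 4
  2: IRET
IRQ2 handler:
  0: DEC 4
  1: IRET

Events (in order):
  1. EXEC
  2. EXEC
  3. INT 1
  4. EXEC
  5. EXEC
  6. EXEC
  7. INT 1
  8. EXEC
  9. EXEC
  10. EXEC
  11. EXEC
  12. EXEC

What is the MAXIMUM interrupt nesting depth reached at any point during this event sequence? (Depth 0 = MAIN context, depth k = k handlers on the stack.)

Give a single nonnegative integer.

Event 1 (EXEC): [MAIN] PC=0: NOP [depth=0]
Event 2 (EXEC): [MAIN] PC=1: INC 2 -> ACC=2 [depth=0]
Event 3 (INT 1): INT 1 arrives: push (MAIN, PC=2), enter IRQ1 at PC=0 (depth now 1) [depth=1]
Event 4 (EXEC): [IRQ1] PC=0: INC 1 -> ACC=3 [depth=1]
Event 5 (EXEC): [IRQ1] PC=1: DEC 4 -> ACC=-1 [depth=1]
Event 6 (EXEC): [IRQ1] PC=2: IRET -> resume MAIN at PC=2 (depth now 0) [depth=0]
Event 7 (INT 1): INT 1 arrives: push (MAIN, PC=2), enter IRQ1 at PC=0 (depth now 1) [depth=1]
Event 8 (EXEC): [IRQ1] PC=0: INC 1 -> ACC=0 [depth=1]
Event 9 (EXEC): [IRQ1] PC=1: DEC 4 -> ACC=-4 [depth=1]
Event 10 (EXEC): [IRQ1] PC=2: IRET -> resume MAIN at PC=2 (depth now 0) [depth=0]
Event 11 (EXEC): [MAIN] PC=2: NOP [depth=0]
Event 12 (EXEC): [MAIN] PC=3: HALT [depth=0]
Max depth observed: 1

Answer: 1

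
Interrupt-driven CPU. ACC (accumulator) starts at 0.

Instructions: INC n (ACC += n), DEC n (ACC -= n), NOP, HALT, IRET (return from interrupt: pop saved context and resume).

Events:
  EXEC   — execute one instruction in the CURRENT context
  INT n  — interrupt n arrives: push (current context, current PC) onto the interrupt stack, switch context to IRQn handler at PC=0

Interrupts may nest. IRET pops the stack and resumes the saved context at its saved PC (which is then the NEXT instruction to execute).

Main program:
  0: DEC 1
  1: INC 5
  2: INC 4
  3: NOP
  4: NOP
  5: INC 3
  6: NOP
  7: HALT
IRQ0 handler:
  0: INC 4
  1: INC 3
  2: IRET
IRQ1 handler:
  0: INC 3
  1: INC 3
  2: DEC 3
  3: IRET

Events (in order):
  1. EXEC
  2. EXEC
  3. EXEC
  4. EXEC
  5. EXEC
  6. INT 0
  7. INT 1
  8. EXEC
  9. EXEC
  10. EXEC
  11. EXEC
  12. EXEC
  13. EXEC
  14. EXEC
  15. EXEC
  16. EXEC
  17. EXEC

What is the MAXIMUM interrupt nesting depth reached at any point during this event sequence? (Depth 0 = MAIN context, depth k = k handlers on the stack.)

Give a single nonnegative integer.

Answer: 2

Derivation:
Event 1 (EXEC): [MAIN] PC=0: DEC 1 -> ACC=-1 [depth=0]
Event 2 (EXEC): [MAIN] PC=1: INC 5 -> ACC=4 [depth=0]
Event 3 (EXEC): [MAIN] PC=2: INC 4 -> ACC=8 [depth=0]
Event 4 (EXEC): [MAIN] PC=3: NOP [depth=0]
Event 5 (EXEC): [MAIN] PC=4: NOP [depth=0]
Event 6 (INT 0): INT 0 arrives: push (MAIN, PC=5), enter IRQ0 at PC=0 (depth now 1) [depth=1]
Event 7 (INT 1): INT 1 arrives: push (IRQ0, PC=0), enter IRQ1 at PC=0 (depth now 2) [depth=2]
Event 8 (EXEC): [IRQ1] PC=0: INC 3 -> ACC=11 [depth=2]
Event 9 (EXEC): [IRQ1] PC=1: INC 3 -> ACC=14 [depth=2]
Event 10 (EXEC): [IRQ1] PC=2: DEC 3 -> ACC=11 [depth=2]
Event 11 (EXEC): [IRQ1] PC=3: IRET -> resume IRQ0 at PC=0 (depth now 1) [depth=1]
Event 12 (EXEC): [IRQ0] PC=0: INC 4 -> ACC=15 [depth=1]
Event 13 (EXEC): [IRQ0] PC=1: INC 3 -> ACC=18 [depth=1]
Event 14 (EXEC): [IRQ0] PC=2: IRET -> resume MAIN at PC=5 (depth now 0) [depth=0]
Event 15 (EXEC): [MAIN] PC=5: INC 3 -> ACC=21 [depth=0]
Event 16 (EXEC): [MAIN] PC=6: NOP [depth=0]
Event 17 (EXEC): [MAIN] PC=7: HALT [depth=0]
Max depth observed: 2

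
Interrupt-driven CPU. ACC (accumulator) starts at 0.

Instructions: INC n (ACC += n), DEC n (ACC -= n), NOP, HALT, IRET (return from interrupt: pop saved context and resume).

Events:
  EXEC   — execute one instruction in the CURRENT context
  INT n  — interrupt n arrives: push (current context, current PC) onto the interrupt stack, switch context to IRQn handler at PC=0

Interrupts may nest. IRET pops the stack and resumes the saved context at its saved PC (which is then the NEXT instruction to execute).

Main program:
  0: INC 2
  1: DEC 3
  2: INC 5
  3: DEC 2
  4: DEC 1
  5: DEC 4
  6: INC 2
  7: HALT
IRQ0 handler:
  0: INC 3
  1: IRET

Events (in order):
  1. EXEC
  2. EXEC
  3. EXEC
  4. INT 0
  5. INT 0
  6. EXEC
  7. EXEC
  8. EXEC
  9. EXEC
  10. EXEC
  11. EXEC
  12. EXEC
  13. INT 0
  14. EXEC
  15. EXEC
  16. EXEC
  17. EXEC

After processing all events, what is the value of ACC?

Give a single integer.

Event 1 (EXEC): [MAIN] PC=0: INC 2 -> ACC=2
Event 2 (EXEC): [MAIN] PC=1: DEC 3 -> ACC=-1
Event 3 (EXEC): [MAIN] PC=2: INC 5 -> ACC=4
Event 4 (INT 0): INT 0 arrives: push (MAIN, PC=3), enter IRQ0 at PC=0 (depth now 1)
Event 5 (INT 0): INT 0 arrives: push (IRQ0, PC=0), enter IRQ0 at PC=0 (depth now 2)
Event 6 (EXEC): [IRQ0] PC=0: INC 3 -> ACC=7
Event 7 (EXEC): [IRQ0] PC=1: IRET -> resume IRQ0 at PC=0 (depth now 1)
Event 8 (EXEC): [IRQ0] PC=0: INC 3 -> ACC=10
Event 9 (EXEC): [IRQ0] PC=1: IRET -> resume MAIN at PC=3 (depth now 0)
Event 10 (EXEC): [MAIN] PC=3: DEC 2 -> ACC=8
Event 11 (EXEC): [MAIN] PC=4: DEC 1 -> ACC=7
Event 12 (EXEC): [MAIN] PC=5: DEC 4 -> ACC=3
Event 13 (INT 0): INT 0 arrives: push (MAIN, PC=6), enter IRQ0 at PC=0 (depth now 1)
Event 14 (EXEC): [IRQ0] PC=0: INC 3 -> ACC=6
Event 15 (EXEC): [IRQ0] PC=1: IRET -> resume MAIN at PC=6 (depth now 0)
Event 16 (EXEC): [MAIN] PC=6: INC 2 -> ACC=8
Event 17 (EXEC): [MAIN] PC=7: HALT

Answer: 8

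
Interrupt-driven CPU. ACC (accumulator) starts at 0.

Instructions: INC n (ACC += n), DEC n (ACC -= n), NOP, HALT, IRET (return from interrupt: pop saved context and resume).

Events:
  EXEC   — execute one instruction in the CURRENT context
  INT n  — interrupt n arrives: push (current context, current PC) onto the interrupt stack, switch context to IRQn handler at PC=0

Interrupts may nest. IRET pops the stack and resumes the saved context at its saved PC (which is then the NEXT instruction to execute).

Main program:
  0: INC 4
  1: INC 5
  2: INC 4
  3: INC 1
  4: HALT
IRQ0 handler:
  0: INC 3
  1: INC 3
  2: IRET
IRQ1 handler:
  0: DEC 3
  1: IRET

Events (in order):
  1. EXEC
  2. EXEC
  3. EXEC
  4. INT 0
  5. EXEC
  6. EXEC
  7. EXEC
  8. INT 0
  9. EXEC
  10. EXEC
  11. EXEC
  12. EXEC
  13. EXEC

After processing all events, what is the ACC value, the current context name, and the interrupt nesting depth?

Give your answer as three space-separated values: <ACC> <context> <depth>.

Answer: 26 MAIN 0

Derivation:
Event 1 (EXEC): [MAIN] PC=0: INC 4 -> ACC=4
Event 2 (EXEC): [MAIN] PC=1: INC 5 -> ACC=9
Event 3 (EXEC): [MAIN] PC=2: INC 4 -> ACC=13
Event 4 (INT 0): INT 0 arrives: push (MAIN, PC=3), enter IRQ0 at PC=0 (depth now 1)
Event 5 (EXEC): [IRQ0] PC=0: INC 3 -> ACC=16
Event 6 (EXEC): [IRQ0] PC=1: INC 3 -> ACC=19
Event 7 (EXEC): [IRQ0] PC=2: IRET -> resume MAIN at PC=3 (depth now 0)
Event 8 (INT 0): INT 0 arrives: push (MAIN, PC=3), enter IRQ0 at PC=0 (depth now 1)
Event 9 (EXEC): [IRQ0] PC=0: INC 3 -> ACC=22
Event 10 (EXEC): [IRQ0] PC=1: INC 3 -> ACC=25
Event 11 (EXEC): [IRQ0] PC=2: IRET -> resume MAIN at PC=3 (depth now 0)
Event 12 (EXEC): [MAIN] PC=3: INC 1 -> ACC=26
Event 13 (EXEC): [MAIN] PC=4: HALT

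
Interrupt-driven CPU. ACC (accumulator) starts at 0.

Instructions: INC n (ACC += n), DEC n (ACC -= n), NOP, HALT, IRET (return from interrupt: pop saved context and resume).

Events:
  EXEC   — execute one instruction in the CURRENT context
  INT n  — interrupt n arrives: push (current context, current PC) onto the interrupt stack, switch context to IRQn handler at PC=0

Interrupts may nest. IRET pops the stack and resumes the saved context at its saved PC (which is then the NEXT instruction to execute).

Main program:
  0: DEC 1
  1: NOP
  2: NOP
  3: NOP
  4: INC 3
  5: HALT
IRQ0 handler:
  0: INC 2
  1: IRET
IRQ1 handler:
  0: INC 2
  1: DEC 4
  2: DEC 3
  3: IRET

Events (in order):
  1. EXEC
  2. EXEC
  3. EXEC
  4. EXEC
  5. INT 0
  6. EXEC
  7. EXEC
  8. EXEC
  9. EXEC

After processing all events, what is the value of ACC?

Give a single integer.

Event 1 (EXEC): [MAIN] PC=0: DEC 1 -> ACC=-1
Event 2 (EXEC): [MAIN] PC=1: NOP
Event 3 (EXEC): [MAIN] PC=2: NOP
Event 4 (EXEC): [MAIN] PC=3: NOP
Event 5 (INT 0): INT 0 arrives: push (MAIN, PC=4), enter IRQ0 at PC=0 (depth now 1)
Event 6 (EXEC): [IRQ0] PC=0: INC 2 -> ACC=1
Event 7 (EXEC): [IRQ0] PC=1: IRET -> resume MAIN at PC=4 (depth now 0)
Event 8 (EXEC): [MAIN] PC=4: INC 3 -> ACC=4
Event 9 (EXEC): [MAIN] PC=5: HALT

Answer: 4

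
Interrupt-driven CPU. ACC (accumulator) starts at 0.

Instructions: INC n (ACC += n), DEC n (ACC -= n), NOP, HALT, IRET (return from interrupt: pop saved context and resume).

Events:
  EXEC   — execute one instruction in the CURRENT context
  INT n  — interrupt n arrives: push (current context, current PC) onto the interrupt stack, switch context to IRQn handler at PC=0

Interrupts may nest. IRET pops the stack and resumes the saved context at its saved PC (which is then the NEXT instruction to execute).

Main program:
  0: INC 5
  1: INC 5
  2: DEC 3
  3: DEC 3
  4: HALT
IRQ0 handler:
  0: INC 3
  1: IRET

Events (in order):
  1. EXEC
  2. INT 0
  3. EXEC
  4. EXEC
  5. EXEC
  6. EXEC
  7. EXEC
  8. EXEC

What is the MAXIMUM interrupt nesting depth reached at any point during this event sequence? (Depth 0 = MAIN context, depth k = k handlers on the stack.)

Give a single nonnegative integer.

Answer: 1

Derivation:
Event 1 (EXEC): [MAIN] PC=0: INC 5 -> ACC=5 [depth=0]
Event 2 (INT 0): INT 0 arrives: push (MAIN, PC=1), enter IRQ0 at PC=0 (depth now 1) [depth=1]
Event 3 (EXEC): [IRQ0] PC=0: INC 3 -> ACC=8 [depth=1]
Event 4 (EXEC): [IRQ0] PC=1: IRET -> resume MAIN at PC=1 (depth now 0) [depth=0]
Event 5 (EXEC): [MAIN] PC=1: INC 5 -> ACC=13 [depth=0]
Event 6 (EXEC): [MAIN] PC=2: DEC 3 -> ACC=10 [depth=0]
Event 7 (EXEC): [MAIN] PC=3: DEC 3 -> ACC=7 [depth=0]
Event 8 (EXEC): [MAIN] PC=4: HALT [depth=0]
Max depth observed: 1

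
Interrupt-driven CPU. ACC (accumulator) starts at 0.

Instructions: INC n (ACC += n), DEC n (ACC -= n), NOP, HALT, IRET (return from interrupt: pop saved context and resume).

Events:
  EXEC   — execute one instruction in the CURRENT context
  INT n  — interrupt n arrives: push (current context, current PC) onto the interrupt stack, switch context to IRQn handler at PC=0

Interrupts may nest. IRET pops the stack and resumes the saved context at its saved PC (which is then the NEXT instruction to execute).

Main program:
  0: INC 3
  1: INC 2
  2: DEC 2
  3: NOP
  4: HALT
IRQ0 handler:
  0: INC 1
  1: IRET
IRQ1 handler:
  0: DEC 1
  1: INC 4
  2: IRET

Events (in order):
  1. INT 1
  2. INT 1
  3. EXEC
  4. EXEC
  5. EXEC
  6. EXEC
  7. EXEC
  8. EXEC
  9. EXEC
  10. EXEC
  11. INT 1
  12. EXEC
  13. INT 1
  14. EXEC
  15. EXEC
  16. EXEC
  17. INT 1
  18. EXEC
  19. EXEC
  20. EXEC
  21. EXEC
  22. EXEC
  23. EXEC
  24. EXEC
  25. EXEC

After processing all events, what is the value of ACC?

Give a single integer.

Answer: 18

Derivation:
Event 1 (INT 1): INT 1 arrives: push (MAIN, PC=0), enter IRQ1 at PC=0 (depth now 1)
Event 2 (INT 1): INT 1 arrives: push (IRQ1, PC=0), enter IRQ1 at PC=0 (depth now 2)
Event 3 (EXEC): [IRQ1] PC=0: DEC 1 -> ACC=-1
Event 4 (EXEC): [IRQ1] PC=1: INC 4 -> ACC=3
Event 5 (EXEC): [IRQ1] PC=2: IRET -> resume IRQ1 at PC=0 (depth now 1)
Event 6 (EXEC): [IRQ1] PC=0: DEC 1 -> ACC=2
Event 7 (EXEC): [IRQ1] PC=1: INC 4 -> ACC=6
Event 8 (EXEC): [IRQ1] PC=2: IRET -> resume MAIN at PC=0 (depth now 0)
Event 9 (EXEC): [MAIN] PC=0: INC 3 -> ACC=9
Event 10 (EXEC): [MAIN] PC=1: INC 2 -> ACC=11
Event 11 (INT 1): INT 1 arrives: push (MAIN, PC=2), enter IRQ1 at PC=0 (depth now 1)
Event 12 (EXEC): [IRQ1] PC=0: DEC 1 -> ACC=10
Event 13 (INT 1): INT 1 arrives: push (IRQ1, PC=1), enter IRQ1 at PC=0 (depth now 2)
Event 14 (EXEC): [IRQ1] PC=0: DEC 1 -> ACC=9
Event 15 (EXEC): [IRQ1] PC=1: INC 4 -> ACC=13
Event 16 (EXEC): [IRQ1] PC=2: IRET -> resume IRQ1 at PC=1 (depth now 1)
Event 17 (INT 1): INT 1 arrives: push (IRQ1, PC=1), enter IRQ1 at PC=0 (depth now 2)
Event 18 (EXEC): [IRQ1] PC=0: DEC 1 -> ACC=12
Event 19 (EXEC): [IRQ1] PC=1: INC 4 -> ACC=16
Event 20 (EXEC): [IRQ1] PC=2: IRET -> resume IRQ1 at PC=1 (depth now 1)
Event 21 (EXEC): [IRQ1] PC=1: INC 4 -> ACC=20
Event 22 (EXEC): [IRQ1] PC=2: IRET -> resume MAIN at PC=2 (depth now 0)
Event 23 (EXEC): [MAIN] PC=2: DEC 2 -> ACC=18
Event 24 (EXEC): [MAIN] PC=3: NOP
Event 25 (EXEC): [MAIN] PC=4: HALT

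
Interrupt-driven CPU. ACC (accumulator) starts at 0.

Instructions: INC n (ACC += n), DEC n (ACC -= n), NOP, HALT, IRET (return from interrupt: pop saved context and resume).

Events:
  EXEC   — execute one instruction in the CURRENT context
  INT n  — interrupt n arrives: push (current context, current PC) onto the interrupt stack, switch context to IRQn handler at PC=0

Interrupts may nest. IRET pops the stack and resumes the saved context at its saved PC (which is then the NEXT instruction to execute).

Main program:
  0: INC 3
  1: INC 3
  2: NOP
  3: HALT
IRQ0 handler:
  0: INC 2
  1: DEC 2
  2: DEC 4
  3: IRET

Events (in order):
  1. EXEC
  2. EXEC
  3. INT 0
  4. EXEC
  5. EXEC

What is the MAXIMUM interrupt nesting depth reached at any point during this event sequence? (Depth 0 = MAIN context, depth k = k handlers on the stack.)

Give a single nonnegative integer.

Answer: 1

Derivation:
Event 1 (EXEC): [MAIN] PC=0: INC 3 -> ACC=3 [depth=0]
Event 2 (EXEC): [MAIN] PC=1: INC 3 -> ACC=6 [depth=0]
Event 3 (INT 0): INT 0 arrives: push (MAIN, PC=2), enter IRQ0 at PC=0 (depth now 1) [depth=1]
Event 4 (EXEC): [IRQ0] PC=0: INC 2 -> ACC=8 [depth=1]
Event 5 (EXEC): [IRQ0] PC=1: DEC 2 -> ACC=6 [depth=1]
Max depth observed: 1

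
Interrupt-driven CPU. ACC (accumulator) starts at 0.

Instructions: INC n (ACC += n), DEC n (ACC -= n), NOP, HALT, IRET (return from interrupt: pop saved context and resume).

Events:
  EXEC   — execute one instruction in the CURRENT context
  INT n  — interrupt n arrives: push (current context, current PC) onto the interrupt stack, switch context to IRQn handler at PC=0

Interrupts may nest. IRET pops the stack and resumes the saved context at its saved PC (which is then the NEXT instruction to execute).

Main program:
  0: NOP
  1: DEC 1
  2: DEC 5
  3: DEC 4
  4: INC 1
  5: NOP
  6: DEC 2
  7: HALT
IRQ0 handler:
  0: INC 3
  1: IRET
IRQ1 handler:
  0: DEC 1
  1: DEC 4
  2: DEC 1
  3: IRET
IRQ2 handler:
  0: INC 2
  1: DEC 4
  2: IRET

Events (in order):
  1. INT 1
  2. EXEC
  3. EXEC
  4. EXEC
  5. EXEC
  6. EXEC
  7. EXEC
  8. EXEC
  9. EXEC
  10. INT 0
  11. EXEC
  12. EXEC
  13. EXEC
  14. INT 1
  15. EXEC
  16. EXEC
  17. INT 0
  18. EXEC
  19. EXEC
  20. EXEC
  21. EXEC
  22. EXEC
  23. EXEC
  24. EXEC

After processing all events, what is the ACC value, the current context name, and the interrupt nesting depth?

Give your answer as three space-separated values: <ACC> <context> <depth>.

Answer: -17 MAIN 0

Derivation:
Event 1 (INT 1): INT 1 arrives: push (MAIN, PC=0), enter IRQ1 at PC=0 (depth now 1)
Event 2 (EXEC): [IRQ1] PC=0: DEC 1 -> ACC=-1
Event 3 (EXEC): [IRQ1] PC=1: DEC 4 -> ACC=-5
Event 4 (EXEC): [IRQ1] PC=2: DEC 1 -> ACC=-6
Event 5 (EXEC): [IRQ1] PC=3: IRET -> resume MAIN at PC=0 (depth now 0)
Event 6 (EXEC): [MAIN] PC=0: NOP
Event 7 (EXEC): [MAIN] PC=1: DEC 1 -> ACC=-7
Event 8 (EXEC): [MAIN] PC=2: DEC 5 -> ACC=-12
Event 9 (EXEC): [MAIN] PC=3: DEC 4 -> ACC=-16
Event 10 (INT 0): INT 0 arrives: push (MAIN, PC=4), enter IRQ0 at PC=0 (depth now 1)
Event 11 (EXEC): [IRQ0] PC=0: INC 3 -> ACC=-13
Event 12 (EXEC): [IRQ0] PC=1: IRET -> resume MAIN at PC=4 (depth now 0)
Event 13 (EXEC): [MAIN] PC=4: INC 1 -> ACC=-12
Event 14 (INT 1): INT 1 arrives: push (MAIN, PC=5), enter IRQ1 at PC=0 (depth now 1)
Event 15 (EXEC): [IRQ1] PC=0: DEC 1 -> ACC=-13
Event 16 (EXEC): [IRQ1] PC=1: DEC 4 -> ACC=-17
Event 17 (INT 0): INT 0 arrives: push (IRQ1, PC=2), enter IRQ0 at PC=0 (depth now 2)
Event 18 (EXEC): [IRQ0] PC=0: INC 3 -> ACC=-14
Event 19 (EXEC): [IRQ0] PC=1: IRET -> resume IRQ1 at PC=2 (depth now 1)
Event 20 (EXEC): [IRQ1] PC=2: DEC 1 -> ACC=-15
Event 21 (EXEC): [IRQ1] PC=3: IRET -> resume MAIN at PC=5 (depth now 0)
Event 22 (EXEC): [MAIN] PC=5: NOP
Event 23 (EXEC): [MAIN] PC=6: DEC 2 -> ACC=-17
Event 24 (EXEC): [MAIN] PC=7: HALT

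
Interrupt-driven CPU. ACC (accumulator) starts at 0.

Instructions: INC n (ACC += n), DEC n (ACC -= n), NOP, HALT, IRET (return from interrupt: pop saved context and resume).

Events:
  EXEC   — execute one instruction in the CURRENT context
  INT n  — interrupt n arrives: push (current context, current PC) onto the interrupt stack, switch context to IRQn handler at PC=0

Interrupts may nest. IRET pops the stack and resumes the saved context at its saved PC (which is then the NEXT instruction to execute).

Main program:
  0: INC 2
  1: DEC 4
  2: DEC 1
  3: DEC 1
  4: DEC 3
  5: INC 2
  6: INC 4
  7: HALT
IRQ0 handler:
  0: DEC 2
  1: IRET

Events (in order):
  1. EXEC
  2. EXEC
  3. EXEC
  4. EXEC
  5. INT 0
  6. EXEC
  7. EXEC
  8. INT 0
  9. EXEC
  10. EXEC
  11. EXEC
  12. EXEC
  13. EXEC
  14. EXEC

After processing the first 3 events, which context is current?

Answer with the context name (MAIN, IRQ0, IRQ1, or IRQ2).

Answer: MAIN

Derivation:
Event 1 (EXEC): [MAIN] PC=0: INC 2 -> ACC=2
Event 2 (EXEC): [MAIN] PC=1: DEC 4 -> ACC=-2
Event 3 (EXEC): [MAIN] PC=2: DEC 1 -> ACC=-3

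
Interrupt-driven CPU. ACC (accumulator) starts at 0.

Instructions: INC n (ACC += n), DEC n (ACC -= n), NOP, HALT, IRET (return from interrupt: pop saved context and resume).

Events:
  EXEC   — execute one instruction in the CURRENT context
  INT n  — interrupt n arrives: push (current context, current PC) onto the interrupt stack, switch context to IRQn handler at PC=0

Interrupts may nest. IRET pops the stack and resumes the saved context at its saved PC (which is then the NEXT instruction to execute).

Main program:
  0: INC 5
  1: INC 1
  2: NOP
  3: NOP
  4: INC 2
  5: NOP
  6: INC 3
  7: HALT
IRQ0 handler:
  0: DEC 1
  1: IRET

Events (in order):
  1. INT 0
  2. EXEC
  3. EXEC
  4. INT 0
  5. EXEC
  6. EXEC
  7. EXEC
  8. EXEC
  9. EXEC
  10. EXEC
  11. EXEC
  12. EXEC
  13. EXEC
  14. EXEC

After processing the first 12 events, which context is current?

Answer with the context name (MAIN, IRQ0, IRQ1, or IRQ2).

Event 1 (INT 0): INT 0 arrives: push (MAIN, PC=0), enter IRQ0 at PC=0 (depth now 1)
Event 2 (EXEC): [IRQ0] PC=0: DEC 1 -> ACC=-1
Event 3 (EXEC): [IRQ0] PC=1: IRET -> resume MAIN at PC=0 (depth now 0)
Event 4 (INT 0): INT 0 arrives: push (MAIN, PC=0), enter IRQ0 at PC=0 (depth now 1)
Event 5 (EXEC): [IRQ0] PC=0: DEC 1 -> ACC=-2
Event 6 (EXEC): [IRQ0] PC=1: IRET -> resume MAIN at PC=0 (depth now 0)
Event 7 (EXEC): [MAIN] PC=0: INC 5 -> ACC=3
Event 8 (EXEC): [MAIN] PC=1: INC 1 -> ACC=4
Event 9 (EXEC): [MAIN] PC=2: NOP
Event 10 (EXEC): [MAIN] PC=3: NOP
Event 11 (EXEC): [MAIN] PC=4: INC 2 -> ACC=6
Event 12 (EXEC): [MAIN] PC=5: NOP

Answer: MAIN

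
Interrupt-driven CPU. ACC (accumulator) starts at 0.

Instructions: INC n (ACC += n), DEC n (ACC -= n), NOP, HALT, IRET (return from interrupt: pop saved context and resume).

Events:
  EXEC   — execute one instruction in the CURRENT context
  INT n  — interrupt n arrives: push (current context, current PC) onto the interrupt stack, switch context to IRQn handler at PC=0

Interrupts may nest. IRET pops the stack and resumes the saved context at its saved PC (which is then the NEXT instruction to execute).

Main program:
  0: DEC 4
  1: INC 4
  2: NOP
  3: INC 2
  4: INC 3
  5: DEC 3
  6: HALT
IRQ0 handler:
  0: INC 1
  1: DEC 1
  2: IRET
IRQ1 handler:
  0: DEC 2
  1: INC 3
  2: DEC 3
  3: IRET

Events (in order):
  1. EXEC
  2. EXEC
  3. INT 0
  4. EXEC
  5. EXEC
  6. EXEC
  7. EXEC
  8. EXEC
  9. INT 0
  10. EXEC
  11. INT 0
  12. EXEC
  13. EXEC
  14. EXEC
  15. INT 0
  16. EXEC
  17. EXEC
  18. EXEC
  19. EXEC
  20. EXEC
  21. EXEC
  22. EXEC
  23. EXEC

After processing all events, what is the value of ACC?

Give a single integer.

Event 1 (EXEC): [MAIN] PC=0: DEC 4 -> ACC=-4
Event 2 (EXEC): [MAIN] PC=1: INC 4 -> ACC=0
Event 3 (INT 0): INT 0 arrives: push (MAIN, PC=2), enter IRQ0 at PC=0 (depth now 1)
Event 4 (EXEC): [IRQ0] PC=0: INC 1 -> ACC=1
Event 5 (EXEC): [IRQ0] PC=1: DEC 1 -> ACC=0
Event 6 (EXEC): [IRQ0] PC=2: IRET -> resume MAIN at PC=2 (depth now 0)
Event 7 (EXEC): [MAIN] PC=2: NOP
Event 8 (EXEC): [MAIN] PC=3: INC 2 -> ACC=2
Event 9 (INT 0): INT 0 arrives: push (MAIN, PC=4), enter IRQ0 at PC=0 (depth now 1)
Event 10 (EXEC): [IRQ0] PC=0: INC 1 -> ACC=3
Event 11 (INT 0): INT 0 arrives: push (IRQ0, PC=1), enter IRQ0 at PC=0 (depth now 2)
Event 12 (EXEC): [IRQ0] PC=0: INC 1 -> ACC=4
Event 13 (EXEC): [IRQ0] PC=1: DEC 1 -> ACC=3
Event 14 (EXEC): [IRQ0] PC=2: IRET -> resume IRQ0 at PC=1 (depth now 1)
Event 15 (INT 0): INT 0 arrives: push (IRQ0, PC=1), enter IRQ0 at PC=0 (depth now 2)
Event 16 (EXEC): [IRQ0] PC=0: INC 1 -> ACC=4
Event 17 (EXEC): [IRQ0] PC=1: DEC 1 -> ACC=3
Event 18 (EXEC): [IRQ0] PC=2: IRET -> resume IRQ0 at PC=1 (depth now 1)
Event 19 (EXEC): [IRQ0] PC=1: DEC 1 -> ACC=2
Event 20 (EXEC): [IRQ0] PC=2: IRET -> resume MAIN at PC=4 (depth now 0)
Event 21 (EXEC): [MAIN] PC=4: INC 3 -> ACC=5
Event 22 (EXEC): [MAIN] PC=5: DEC 3 -> ACC=2
Event 23 (EXEC): [MAIN] PC=6: HALT

Answer: 2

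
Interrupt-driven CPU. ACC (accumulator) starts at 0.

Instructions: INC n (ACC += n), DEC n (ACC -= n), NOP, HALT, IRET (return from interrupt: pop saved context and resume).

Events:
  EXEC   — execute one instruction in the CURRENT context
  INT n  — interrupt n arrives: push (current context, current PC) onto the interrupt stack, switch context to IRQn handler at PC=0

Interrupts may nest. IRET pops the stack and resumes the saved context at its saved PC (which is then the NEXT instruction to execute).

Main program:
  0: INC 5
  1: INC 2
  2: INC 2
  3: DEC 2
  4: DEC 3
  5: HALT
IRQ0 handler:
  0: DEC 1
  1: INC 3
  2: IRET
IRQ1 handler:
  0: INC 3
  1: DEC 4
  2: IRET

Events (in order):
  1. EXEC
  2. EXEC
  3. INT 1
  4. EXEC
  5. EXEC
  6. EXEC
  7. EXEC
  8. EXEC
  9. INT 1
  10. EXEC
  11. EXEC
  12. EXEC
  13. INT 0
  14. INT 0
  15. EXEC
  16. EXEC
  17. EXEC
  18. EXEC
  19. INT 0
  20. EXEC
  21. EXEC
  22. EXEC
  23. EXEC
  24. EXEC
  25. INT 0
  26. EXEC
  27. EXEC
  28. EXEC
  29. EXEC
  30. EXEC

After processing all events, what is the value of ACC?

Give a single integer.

Event 1 (EXEC): [MAIN] PC=0: INC 5 -> ACC=5
Event 2 (EXEC): [MAIN] PC=1: INC 2 -> ACC=7
Event 3 (INT 1): INT 1 arrives: push (MAIN, PC=2), enter IRQ1 at PC=0 (depth now 1)
Event 4 (EXEC): [IRQ1] PC=0: INC 3 -> ACC=10
Event 5 (EXEC): [IRQ1] PC=1: DEC 4 -> ACC=6
Event 6 (EXEC): [IRQ1] PC=2: IRET -> resume MAIN at PC=2 (depth now 0)
Event 7 (EXEC): [MAIN] PC=2: INC 2 -> ACC=8
Event 8 (EXEC): [MAIN] PC=3: DEC 2 -> ACC=6
Event 9 (INT 1): INT 1 arrives: push (MAIN, PC=4), enter IRQ1 at PC=0 (depth now 1)
Event 10 (EXEC): [IRQ1] PC=0: INC 3 -> ACC=9
Event 11 (EXEC): [IRQ1] PC=1: DEC 4 -> ACC=5
Event 12 (EXEC): [IRQ1] PC=2: IRET -> resume MAIN at PC=4 (depth now 0)
Event 13 (INT 0): INT 0 arrives: push (MAIN, PC=4), enter IRQ0 at PC=0 (depth now 1)
Event 14 (INT 0): INT 0 arrives: push (IRQ0, PC=0), enter IRQ0 at PC=0 (depth now 2)
Event 15 (EXEC): [IRQ0] PC=0: DEC 1 -> ACC=4
Event 16 (EXEC): [IRQ0] PC=1: INC 3 -> ACC=7
Event 17 (EXEC): [IRQ0] PC=2: IRET -> resume IRQ0 at PC=0 (depth now 1)
Event 18 (EXEC): [IRQ0] PC=0: DEC 1 -> ACC=6
Event 19 (INT 0): INT 0 arrives: push (IRQ0, PC=1), enter IRQ0 at PC=0 (depth now 2)
Event 20 (EXEC): [IRQ0] PC=0: DEC 1 -> ACC=5
Event 21 (EXEC): [IRQ0] PC=1: INC 3 -> ACC=8
Event 22 (EXEC): [IRQ0] PC=2: IRET -> resume IRQ0 at PC=1 (depth now 1)
Event 23 (EXEC): [IRQ0] PC=1: INC 3 -> ACC=11
Event 24 (EXEC): [IRQ0] PC=2: IRET -> resume MAIN at PC=4 (depth now 0)
Event 25 (INT 0): INT 0 arrives: push (MAIN, PC=4), enter IRQ0 at PC=0 (depth now 1)
Event 26 (EXEC): [IRQ0] PC=0: DEC 1 -> ACC=10
Event 27 (EXEC): [IRQ0] PC=1: INC 3 -> ACC=13
Event 28 (EXEC): [IRQ0] PC=2: IRET -> resume MAIN at PC=4 (depth now 0)
Event 29 (EXEC): [MAIN] PC=4: DEC 3 -> ACC=10
Event 30 (EXEC): [MAIN] PC=5: HALT

Answer: 10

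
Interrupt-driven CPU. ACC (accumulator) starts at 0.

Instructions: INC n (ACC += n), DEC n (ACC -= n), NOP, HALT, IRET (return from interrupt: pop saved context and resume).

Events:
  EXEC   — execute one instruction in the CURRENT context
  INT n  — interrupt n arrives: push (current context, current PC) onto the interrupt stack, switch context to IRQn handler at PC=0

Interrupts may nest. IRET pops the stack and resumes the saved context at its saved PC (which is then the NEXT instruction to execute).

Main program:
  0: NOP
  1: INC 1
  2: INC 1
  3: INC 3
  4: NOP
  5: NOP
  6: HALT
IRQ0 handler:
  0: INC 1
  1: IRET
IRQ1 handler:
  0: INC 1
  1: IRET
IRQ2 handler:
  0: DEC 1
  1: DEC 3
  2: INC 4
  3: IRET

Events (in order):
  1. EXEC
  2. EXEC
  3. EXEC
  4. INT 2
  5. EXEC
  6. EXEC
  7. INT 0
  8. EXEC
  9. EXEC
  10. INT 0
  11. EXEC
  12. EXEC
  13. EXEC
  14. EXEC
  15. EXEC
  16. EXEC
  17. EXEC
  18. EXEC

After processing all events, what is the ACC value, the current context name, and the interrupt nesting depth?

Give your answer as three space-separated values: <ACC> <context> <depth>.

Event 1 (EXEC): [MAIN] PC=0: NOP
Event 2 (EXEC): [MAIN] PC=1: INC 1 -> ACC=1
Event 3 (EXEC): [MAIN] PC=2: INC 1 -> ACC=2
Event 4 (INT 2): INT 2 arrives: push (MAIN, PC=3), enter IRQ2 at PC=0 (depth now 1)
Event 5 (EXEC): [IRQ2] PC=0: DEC 1 -> ACC=1
Event 6 (EXEC): [IRQ2] PC=1: DEC 3 -> ACC=-2
Event 7 (INT 0): INT 0 arrives: push (IRQ2, PC=2), enter IRQ0 at PC=0 (depth now 2)
Event 8 (EXEC): [IRQ0] PC=0: INC 1 -> ACC=-1
Event 9 (EXEC): [IRQ0] PC=1: IRET -> resume IRQ2 at PC=2 (depth now 1)
Event 10 (INT 0): INT 0 arrives: push (IRQ2, PC=2), enter IRQ0 at PC=0 (depth now 2)
Event 11 (EXEC): [IRQ0] PC=0: INC 1 -> ACC=0
Event 12 (EXEC): [IRQ0] PC=1: IRET -> resume IRQ2 at PC=2 (depth now 1)
Event 13 (EXEC): [IRQ2] PC=2: INC 4 -> ACC=4
Event 14 (EXEC): [IRQ2] PC=3: IRET -> resume MAIN at PC=3 (depth now 0)
Event 15 (EXEC): [MAIN] PC=3: INC 3 -> ACC=7
Event 16 (EXEC): [MAIN] PC=4: NOP
Event 17 (EXEC): [MAIN] PC=5: NOP
Event 18 (EXEC): [MAIN] PC=6: HALT

Answer: 7 MAIN 0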